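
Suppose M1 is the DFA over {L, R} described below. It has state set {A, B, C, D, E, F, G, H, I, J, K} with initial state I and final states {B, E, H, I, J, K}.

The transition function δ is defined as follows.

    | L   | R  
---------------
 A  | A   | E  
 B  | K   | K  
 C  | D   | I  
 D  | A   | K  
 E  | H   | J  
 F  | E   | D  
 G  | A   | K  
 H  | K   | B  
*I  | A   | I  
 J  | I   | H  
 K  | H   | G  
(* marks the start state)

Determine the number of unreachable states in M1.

Starting at I and following transitions, the reachable set is {A, B, E, G, H, I, J, K}. That leaves C, D, F unreachable — 3 in total.

3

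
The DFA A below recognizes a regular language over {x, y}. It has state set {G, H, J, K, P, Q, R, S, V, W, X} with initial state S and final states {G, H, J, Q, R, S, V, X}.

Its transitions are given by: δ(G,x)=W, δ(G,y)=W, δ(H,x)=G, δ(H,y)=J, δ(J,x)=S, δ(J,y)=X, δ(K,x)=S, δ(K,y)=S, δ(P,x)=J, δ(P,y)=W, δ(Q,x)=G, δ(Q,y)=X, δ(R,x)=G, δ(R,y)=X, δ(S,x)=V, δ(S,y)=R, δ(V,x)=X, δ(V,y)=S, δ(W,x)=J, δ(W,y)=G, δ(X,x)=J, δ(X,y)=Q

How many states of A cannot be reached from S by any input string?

3

No path from S leads to H, K, P; the other 8 states are all reachable.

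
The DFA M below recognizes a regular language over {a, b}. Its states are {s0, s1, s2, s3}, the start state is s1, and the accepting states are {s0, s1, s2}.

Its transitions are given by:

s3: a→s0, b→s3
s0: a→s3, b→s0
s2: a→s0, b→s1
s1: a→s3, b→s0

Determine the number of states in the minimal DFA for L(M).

2

States {s2} cannot be reached from the start state, so discard them.
P0 = {s0,s1} | {s3}.
The partition is now stable with 2 blocks: {s0,s1} | {s3}.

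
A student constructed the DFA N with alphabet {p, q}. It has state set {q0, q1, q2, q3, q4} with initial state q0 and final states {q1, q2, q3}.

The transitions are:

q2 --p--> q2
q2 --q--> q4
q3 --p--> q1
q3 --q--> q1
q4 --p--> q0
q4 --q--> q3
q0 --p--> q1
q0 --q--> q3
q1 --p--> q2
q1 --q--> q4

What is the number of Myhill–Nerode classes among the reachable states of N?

P0 = {q1,q2,q3} | {q0,q4}.
On input q, block {q1,q2,q3} splits into {q1,q2} and {q3}.
Refine {q0,q4} on symbol p: members go to different blocks, giving {q0} and {q4}.
No further refinement is possible. Final partition (4 blocks): {q1,q2} | {q0} | {q3} | {q4}.

4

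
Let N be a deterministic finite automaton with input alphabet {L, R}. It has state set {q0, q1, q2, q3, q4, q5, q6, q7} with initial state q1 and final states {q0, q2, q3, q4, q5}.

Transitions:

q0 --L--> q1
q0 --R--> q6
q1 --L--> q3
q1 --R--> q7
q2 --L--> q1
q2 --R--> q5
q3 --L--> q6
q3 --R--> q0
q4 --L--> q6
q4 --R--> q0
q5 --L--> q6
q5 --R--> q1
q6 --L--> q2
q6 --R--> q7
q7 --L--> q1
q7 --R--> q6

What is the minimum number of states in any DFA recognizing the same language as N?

Reachable states from the start: {q0,q1,q2,q3,q5,q6,q7}. Unreachable: {q4} — drop them.
Initial partition by acceptance: {q0,q2,q3,q5} | {q1,q6,q7}.
Refine {q0,q2,q3,q5} on symbol R: members go to different blocks, giving {q0,q5} and {q2,q3}.
On input L, block {q1,q6,q7} splits into {q1,q6} and {q7}.
No further refinement is possible. Final partition (4 blocks): {q0,q5} | {q1,q6} | {q2,q3} | {q7}.

4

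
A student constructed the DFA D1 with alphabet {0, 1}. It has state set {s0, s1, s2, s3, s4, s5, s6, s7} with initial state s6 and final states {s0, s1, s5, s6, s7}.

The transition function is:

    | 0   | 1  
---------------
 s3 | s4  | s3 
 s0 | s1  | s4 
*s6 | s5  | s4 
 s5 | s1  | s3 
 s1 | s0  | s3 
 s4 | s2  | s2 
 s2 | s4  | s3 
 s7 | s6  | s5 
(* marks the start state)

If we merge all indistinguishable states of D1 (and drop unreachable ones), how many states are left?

2

States {s7} cannot be reached from the start state, so discard them.
P0 = {s0,s1,s5,s6} | {s2,s3,s4}.
No further refinement is possible. Final partition (2 blocks): {s0,s1,s5,s6} | {s2,s3,s4}.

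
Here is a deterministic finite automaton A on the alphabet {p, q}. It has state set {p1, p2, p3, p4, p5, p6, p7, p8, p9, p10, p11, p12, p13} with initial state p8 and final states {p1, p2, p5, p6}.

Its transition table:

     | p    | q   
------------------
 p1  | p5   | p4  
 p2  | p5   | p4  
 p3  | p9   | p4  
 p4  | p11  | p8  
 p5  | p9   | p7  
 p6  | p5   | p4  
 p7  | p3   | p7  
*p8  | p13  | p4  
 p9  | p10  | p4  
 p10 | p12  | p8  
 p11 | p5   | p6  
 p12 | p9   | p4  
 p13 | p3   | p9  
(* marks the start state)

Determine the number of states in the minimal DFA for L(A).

8

Reachable states from the start: {p3,p4,p5,p6,p7,p8,p9,p10,p11,p12,p13}. Unreachable: {p1,p2} — drop them.
P0 = {p5,p6} | {p3,p4,p7,p8,p9,p10,p11,p12,p13}.
Refine {p5,p6} on symbol p: members go to different blocks, giving {p5} and {p6}.
On input p, block {p3,p4,p7,p8,p9,p10,p11,p12,p13} splits into {p3,p4,p7,p8,p9,p10,p12,p13} and {p11}.
On input p, block {p3,p4,p7,p8,p9,p10,p12,p13} splits into {p3,p7,p8,p9,p10,p12,p13} and {p4}.
Split {p3,p7,p8,p9,p10,p12,p13} by δ(·,q) → {p3,p8,p9,p12} and {p7,p10,p13}.
Split {p3,p8,p9,p12} by δ(·,p) → {p3,p12} and {p8,p9}.
On input q, block {p7,p10,p13} splits into {p10,p13} and {p7}.
Stable partition: {p5} | {p3,p12} | {p6} | {p11} | {p4} | {p10,p13} | {p8,p9} | {p7} — 8 equivalence classes.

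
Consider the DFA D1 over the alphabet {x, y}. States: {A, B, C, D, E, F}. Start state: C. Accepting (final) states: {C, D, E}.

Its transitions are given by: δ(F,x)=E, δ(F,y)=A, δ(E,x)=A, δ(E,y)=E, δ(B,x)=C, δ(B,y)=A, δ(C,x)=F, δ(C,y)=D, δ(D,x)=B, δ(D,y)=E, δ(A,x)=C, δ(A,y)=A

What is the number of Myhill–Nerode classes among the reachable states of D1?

Every state is reachable, so we keep all 6.
Initial partition by acceptance: {C,D,E} | {A,B,F}.
No further refinement is possible. Final partition (2 blocks): {C,D,E} | {A,B,F}.

2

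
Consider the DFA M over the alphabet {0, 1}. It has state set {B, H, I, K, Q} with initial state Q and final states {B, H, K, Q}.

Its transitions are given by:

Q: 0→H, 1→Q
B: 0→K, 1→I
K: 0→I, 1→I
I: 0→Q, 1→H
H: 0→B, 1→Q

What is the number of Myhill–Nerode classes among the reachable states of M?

Every state is reachable, so we keep all 5.
Start with accepting vs non-accepting: {B,H,K,Q} | {I}.
On input 0, block {B,H,K,Q} splits into {B,H,Q} and {K}.
Split {B,H,Q} by δ(·,0) → {H,Q} and {B}.
On input 0, block {H,Q} splits into {Q} and {H}.
Stable partition: {Q} | {I} | {K} | {B} | {H} — 5 equivalence classes.

5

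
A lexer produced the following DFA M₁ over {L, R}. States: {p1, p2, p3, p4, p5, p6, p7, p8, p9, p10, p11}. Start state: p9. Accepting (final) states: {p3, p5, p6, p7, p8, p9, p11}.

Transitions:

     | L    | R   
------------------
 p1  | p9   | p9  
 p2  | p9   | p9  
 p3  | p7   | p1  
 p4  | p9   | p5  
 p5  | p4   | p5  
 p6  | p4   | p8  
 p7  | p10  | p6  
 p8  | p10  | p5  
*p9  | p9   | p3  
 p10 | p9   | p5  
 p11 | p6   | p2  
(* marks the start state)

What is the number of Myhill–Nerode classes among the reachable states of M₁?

5

States {p2,p11} cannot be reached from the start state, so discard them.
Initial partition by acceptance: {p3,p5,p6,p7,p8,p9} | {p1,p4,p10}.
On input L, block {p3,p5,p6,p7,p8,p9} splits into {p5,p6,p7,p8} and {p3,p9}.
Refine {p1,p4,p10} on symbol R: members go to different blocks, giving {p4,p10} and {p1}.
Refine {p3,p9} on symbol L: members go to different blocks, giving {p3} and {p9}.
The partition is now stable with 5 blocks: {p5,p6,p7,p8} | {p4,p10} | {p3} | {p1} | {p9}.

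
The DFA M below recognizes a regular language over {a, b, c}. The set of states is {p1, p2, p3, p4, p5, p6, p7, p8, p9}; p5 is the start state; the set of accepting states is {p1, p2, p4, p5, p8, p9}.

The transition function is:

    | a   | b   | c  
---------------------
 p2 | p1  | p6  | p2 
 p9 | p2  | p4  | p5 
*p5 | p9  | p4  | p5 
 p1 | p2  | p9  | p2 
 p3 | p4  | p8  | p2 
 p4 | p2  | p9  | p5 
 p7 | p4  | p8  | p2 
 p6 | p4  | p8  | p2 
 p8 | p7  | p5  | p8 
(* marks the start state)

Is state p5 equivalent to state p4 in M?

No

Reachable states from the start: {p1,p2,p4,p5,p6,p7,p8,p9}. Unreachable: {p3} — drop them.
P0 = {p1,p2,p4,p5,p8,p9} | {p6,p7}.
Split {p1,p2,p4,p5,p8,p9} by δ(·,a) → {p1,p2,p4,p5,p9} and {p8}.
Refine {p1,p2,p4,p5,p9} on symbol b: members go to different blocks, giving {p1,p4,p5,p9} and {p2}.
Refine {p1,p4,p5,p9} on symbol a: members go to different blocks, giving {p1,p4,p9} and {p5}.
On input c, block {p1,p4,p9} splits into {p4,p9} and {p1}.
No further refinement is possible. Final partition (6 blocks): {p4,p9} | {p6,p7} | {p8} | {p2} | {p5} | {p1}.
p5 and p4 end up in different blocks, so they are distinguishable. For instance, the string 'ab' is accepted from only p5.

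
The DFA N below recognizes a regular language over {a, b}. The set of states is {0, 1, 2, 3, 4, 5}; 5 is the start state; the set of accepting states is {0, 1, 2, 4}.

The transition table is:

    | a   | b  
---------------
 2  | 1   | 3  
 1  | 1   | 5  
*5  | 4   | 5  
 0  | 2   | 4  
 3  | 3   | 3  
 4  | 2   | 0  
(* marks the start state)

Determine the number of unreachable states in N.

0

A breadth-first search from the start state visits every state.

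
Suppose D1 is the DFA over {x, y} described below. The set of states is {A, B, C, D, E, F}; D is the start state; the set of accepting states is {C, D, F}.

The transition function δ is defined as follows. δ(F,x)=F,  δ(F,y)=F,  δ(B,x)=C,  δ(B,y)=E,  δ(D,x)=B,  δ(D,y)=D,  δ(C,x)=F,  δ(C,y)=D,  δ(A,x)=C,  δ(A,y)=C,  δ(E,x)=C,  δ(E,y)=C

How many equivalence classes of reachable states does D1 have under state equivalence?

5

States {A} cannot be reached from the start state, so discard them.
P0 = {C,D,F} | {B,E}.
Split {C,D,F} by δ(·,x) → {C,F} and {D}.
Refine {C,F} on symbol y: members go to different blocks, giving {C} and {F}.
On input y, block {B,E} splits into {B} and {E}.
Stable partition: {C} | {B} | {D} | {F} | {E} — 5 equivalence classes.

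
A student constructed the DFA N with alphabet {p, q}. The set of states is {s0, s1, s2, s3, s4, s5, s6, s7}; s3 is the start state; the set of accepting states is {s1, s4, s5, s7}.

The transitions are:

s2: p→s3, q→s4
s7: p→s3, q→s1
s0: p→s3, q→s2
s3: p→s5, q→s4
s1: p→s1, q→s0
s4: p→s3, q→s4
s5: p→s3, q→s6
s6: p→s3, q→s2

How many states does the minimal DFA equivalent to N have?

Reachable states from the start: {s2,s3,s4,s5,s6}. Unreachable: {s0,s1,s7} — drop them.
Start with accepting vs non-accepting: {s4,s5} | {s2,s3,s6}.
Refine {s4,s5} on symbol q: members go to different blocks, giving {s4} and {s5}.
Split {s2,s3,s6} by δ(·,p) → {s2,s6} and {s3}.
On input q, block {s2,s6} splits into {s2} and {s6}.
Stable partition: {s4} | {s2} | {s5} | {s3} | {s6} — 5 equivalence classes.

5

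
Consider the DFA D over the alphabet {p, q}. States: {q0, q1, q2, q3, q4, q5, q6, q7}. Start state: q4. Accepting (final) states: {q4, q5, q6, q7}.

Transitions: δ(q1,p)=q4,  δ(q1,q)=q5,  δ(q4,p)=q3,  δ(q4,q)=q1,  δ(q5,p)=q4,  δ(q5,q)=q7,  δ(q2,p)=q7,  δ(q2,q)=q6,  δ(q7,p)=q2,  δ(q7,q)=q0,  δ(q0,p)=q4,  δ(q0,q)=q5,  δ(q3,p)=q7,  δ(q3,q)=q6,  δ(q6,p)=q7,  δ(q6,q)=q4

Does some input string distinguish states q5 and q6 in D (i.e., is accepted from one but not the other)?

Initial partition by acceptance: {q4,q5,q6,q7} | {q0,q1,q2,q3}.
Split {q4,q5,q6,q7} by δ(·,p) → {q4,q7} and {q5,q6}.
Stable partition: {q4,q7} | {q0,q1,q2,q3} | {q5,q6} — 3 equivalence classes.
q5 and q6 lie in the same block of the stable partition, so they are equivalent — no string distinguishes them.

No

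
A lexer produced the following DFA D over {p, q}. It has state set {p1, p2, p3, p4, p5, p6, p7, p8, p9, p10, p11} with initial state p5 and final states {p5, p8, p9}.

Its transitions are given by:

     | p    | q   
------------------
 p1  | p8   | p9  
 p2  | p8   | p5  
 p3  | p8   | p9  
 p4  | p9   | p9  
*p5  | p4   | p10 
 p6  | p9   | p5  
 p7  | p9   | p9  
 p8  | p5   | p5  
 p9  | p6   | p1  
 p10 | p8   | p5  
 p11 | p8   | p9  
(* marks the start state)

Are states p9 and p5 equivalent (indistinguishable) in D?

Yes

States {p2,p3,p7,p11} cannot be reached from the start state, so discard them.
Initial partition by acceptance: {p5,p8,p9} | {p1,p4,p6,p10}.
Split {p5,p8,p9} by δ(·,p) → {p5,p9} and {p8}.
Split {p1,p4,p6,p10} by δ(·,p) → {p1,p10} and {p4,p6}.
Stable partition: {p5,p9} | {p1,p10} | {p8} | {p4,p6} — 4 equivalence classes.
p9 and p5 lie in the same block of the stable partition, so they are equivalent — no string distinguishes them.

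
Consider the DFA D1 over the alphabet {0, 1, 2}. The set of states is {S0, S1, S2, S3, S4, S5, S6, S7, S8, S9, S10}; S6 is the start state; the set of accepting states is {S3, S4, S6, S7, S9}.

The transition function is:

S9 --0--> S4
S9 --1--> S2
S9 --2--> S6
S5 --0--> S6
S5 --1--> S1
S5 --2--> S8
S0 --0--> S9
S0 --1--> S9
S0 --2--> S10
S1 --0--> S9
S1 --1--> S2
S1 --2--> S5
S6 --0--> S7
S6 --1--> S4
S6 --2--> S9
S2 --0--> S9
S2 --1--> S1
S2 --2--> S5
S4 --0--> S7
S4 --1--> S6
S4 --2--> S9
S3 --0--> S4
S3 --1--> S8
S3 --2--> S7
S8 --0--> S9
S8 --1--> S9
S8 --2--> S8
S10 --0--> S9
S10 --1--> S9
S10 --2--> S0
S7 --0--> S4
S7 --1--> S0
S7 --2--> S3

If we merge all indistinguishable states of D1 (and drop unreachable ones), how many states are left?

All states are reachable from the start state.
Initial partition by acceptance: {S3,S4,S6,S7,S9} | {S0,S1,S2,S5,S8,S10}.
On input 1, block {S3,S4,S6,S7,S9} splits into {S3,S7,S9} and {S4,S6}.
On input 2, block {S3,S7,S9} splits into {S3,S7} and {S9}.
Split {S0,S1,S2,S5,S8,S10} by δ(·,0) → {S0,S1,S2,S8,S10} and {S5}.
On input 1, block {S0,S1,S2,S8,S10} splits into {S0,S8,S10} and {S1,S2}.
No further refinement is possible. Final partition (6 blocks): {S3,S7} | {S0,S8,S10} | {S4,S6} | {S9} | {S5} | {S1,S2}.

6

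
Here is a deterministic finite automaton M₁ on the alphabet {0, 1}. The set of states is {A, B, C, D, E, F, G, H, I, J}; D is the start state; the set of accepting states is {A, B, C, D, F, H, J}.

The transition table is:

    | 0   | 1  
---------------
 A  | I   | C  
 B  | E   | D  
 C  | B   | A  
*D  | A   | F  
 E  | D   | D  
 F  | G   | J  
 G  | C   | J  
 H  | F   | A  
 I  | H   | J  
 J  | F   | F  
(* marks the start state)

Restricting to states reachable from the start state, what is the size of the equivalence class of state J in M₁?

All states are reachable from the start state.
Start with accepting vs non-accepting: {A,B,C,D,F,H,J} | {E,G,I}.
Split {A,B,C,D,F,H,J} by δ(·,0) → {C,D,H,J} and {A,B,F}.
The partition is now stable with 3 blocks: {C,D,H,J} | {E,G,I} | {A,B,F}.
The equivalence class containing J is {C,D,H,J}, of size 4.

4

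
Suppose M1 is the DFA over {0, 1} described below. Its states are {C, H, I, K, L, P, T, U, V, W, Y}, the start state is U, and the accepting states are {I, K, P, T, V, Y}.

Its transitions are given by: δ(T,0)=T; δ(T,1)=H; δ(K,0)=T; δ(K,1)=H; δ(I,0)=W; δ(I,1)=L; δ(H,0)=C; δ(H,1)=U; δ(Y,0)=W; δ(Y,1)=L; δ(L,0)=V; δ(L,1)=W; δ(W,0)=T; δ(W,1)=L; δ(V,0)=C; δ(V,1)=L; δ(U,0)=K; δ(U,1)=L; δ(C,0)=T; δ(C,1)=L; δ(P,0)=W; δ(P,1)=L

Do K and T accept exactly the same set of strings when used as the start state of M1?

First remove the unreachable states {I,P,Y}; 8 states remain.
Start with accepting vs non-accepting: {K,T,V} | {C,H,L,U,W}.
Refine {K,T,V} on symbol 0: members go to different blocks, giving {K,T} and {V}.
On input 0, block {C,H,L,U,W} splits into {C,U,W} and {H} and {L}.
Stable partition: {K,T} | {C,U,W} | {V} | {H} | {L} — 5 equivalence classes.
K and T lie in the same block of the stable partition, so they are equivalent — no string distinguishes them.

Yes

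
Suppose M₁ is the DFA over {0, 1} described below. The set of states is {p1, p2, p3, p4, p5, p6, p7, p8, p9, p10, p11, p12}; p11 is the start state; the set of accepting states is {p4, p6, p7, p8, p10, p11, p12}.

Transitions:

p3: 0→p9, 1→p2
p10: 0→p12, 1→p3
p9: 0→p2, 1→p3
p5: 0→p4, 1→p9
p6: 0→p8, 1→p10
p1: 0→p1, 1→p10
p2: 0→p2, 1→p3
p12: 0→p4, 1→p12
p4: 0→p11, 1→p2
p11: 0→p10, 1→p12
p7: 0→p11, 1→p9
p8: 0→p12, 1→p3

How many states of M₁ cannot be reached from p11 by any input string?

BFS from p11 reaches {p2, p3, p4, p9, p10, p11, p12}; the 5 state(s) p1, p5, p6, p7, p8 are never visited.

5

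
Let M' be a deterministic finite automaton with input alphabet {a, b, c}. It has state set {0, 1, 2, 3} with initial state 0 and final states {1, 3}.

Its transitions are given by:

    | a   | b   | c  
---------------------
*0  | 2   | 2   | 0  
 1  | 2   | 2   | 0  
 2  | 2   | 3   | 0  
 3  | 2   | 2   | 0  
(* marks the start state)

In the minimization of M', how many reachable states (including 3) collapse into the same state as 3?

1

First remove the unreachable states {1}; 3 states remain.
Initial partition by acceptance: {3} | {0,2}.
Split {0,2} by δ(·,b) → {0} and {2}.
The partition is now stable with 3 blocks: {3} | {0} | {2}.
State 3 belongs to the block {3}, which has 1 states.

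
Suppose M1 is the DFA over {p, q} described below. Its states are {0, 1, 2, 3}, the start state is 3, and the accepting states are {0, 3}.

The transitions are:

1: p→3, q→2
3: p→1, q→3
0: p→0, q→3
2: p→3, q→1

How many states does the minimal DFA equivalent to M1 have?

2

States {0} cannot be reached from the start state, so discard them.
P0 = {3} | {1,2}.
No further refinement is possible. Final partition (2 blocks): {3} | {1,2}.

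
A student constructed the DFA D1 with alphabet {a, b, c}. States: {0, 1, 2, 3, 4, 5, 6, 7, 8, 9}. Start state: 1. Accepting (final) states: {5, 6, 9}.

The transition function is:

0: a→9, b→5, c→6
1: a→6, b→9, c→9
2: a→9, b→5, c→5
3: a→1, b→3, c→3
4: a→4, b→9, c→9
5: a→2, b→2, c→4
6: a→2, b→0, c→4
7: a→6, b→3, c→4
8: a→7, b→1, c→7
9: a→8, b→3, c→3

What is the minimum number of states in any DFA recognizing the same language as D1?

8

P0 = {5,6,9} | {0,1,2,3,4,7,8}.
Split {0,1,2,3,4,7,8} by δ(·,a) → {0,1,2,7} and {3,4,8}.
Refine {5,6,9} on symbol a: members go to different blocks, giving {5,6} and {9}.
Refine {0,1,2,7} on symbol a: members go to different blocks, giving {0,2} and {1,7}.
Refine {3,4,8} on symbol a: members go to different blocks, giving {3,8} and {4}.
Split {3,8} by δ(·,b) → {3} and {8}.
Split {1,7} by δ(·,b) → {1} and {7}.
The partition is now stable with 8 blocks: {5,6} | {0,2} | {3} | {9} | {1} | {4} | {8} | {7}.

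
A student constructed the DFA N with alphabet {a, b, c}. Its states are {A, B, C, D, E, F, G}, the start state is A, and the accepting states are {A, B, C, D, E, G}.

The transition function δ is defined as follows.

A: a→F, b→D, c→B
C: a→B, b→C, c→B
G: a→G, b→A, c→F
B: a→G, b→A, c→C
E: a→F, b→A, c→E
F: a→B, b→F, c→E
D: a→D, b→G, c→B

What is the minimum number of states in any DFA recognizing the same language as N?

Start with accepting vs non-accepting: {A,B,C,D,E,G} | {F}.
Refine {A,B,C,D,E,G} on symbol a: members go to different blocks, giving {B,C,D,G} and {A,E}.
Split {B,C,D,G} by δ(·,b) → {B,G} and {C,D}.
On input c, block {B,G} splits into {B} and {G}.
Refine {A,E} on symbol b: members go to different blocks, giving {A} and {E}.
Refine {C,D} on symbol a: members go to different blocks, giving {C} and {D}.
The partition is now stable with 7 blocks: {B} | {F} | {A} | {C} | {G} | {E} | {D}.

7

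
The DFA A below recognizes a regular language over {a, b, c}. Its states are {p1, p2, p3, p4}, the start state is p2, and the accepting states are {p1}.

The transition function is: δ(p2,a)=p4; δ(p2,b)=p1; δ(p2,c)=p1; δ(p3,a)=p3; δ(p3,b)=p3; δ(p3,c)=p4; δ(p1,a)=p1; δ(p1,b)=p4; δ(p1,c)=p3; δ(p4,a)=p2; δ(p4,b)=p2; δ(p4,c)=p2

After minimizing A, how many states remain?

4

All states are reachable from the start state.
Start with accepting vs non-accepting: {p1} | {p2,p3,p4}.
Split {p2,p3,p4} by δ(·,b) → {p3,p4} and {p2}.
On input a, block {p3,p4} splits into {p3} and {p4}.
No further refinement is possible. Final partition (4 blocks): {p1} | {p3} | {p2} | {p4}.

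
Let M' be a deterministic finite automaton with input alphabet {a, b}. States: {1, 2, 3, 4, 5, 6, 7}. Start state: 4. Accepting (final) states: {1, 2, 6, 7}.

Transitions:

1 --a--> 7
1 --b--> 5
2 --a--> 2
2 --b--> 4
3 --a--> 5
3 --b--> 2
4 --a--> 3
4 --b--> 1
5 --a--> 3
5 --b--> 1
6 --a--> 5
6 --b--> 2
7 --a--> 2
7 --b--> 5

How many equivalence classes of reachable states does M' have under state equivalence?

2

First remove the unreachable states {6}; 6 states remain.
Initial partition by acceptance: {1,2,7} | {3,4,5}.
No further refinement is possible. Final partition (2 blocks): {1,2,7} | {3,4,5}.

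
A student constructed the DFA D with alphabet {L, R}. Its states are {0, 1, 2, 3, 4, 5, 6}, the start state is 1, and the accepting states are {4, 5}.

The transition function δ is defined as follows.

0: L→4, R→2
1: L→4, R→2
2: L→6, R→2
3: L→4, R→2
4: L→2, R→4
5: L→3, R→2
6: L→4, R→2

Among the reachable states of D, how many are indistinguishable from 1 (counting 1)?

States {0,3,5} cannot be reached from the start state, so discard them.
P0 = {4} | {1,2,6}.
Split {1,2,6} by δ(·,L) → {1,6} and {2}.
No further refinement is possible. Final partition (3 blocks): {4} | {1,6} | {2}.
State 1 belongs to the block {1,6}, which has 2 states.

2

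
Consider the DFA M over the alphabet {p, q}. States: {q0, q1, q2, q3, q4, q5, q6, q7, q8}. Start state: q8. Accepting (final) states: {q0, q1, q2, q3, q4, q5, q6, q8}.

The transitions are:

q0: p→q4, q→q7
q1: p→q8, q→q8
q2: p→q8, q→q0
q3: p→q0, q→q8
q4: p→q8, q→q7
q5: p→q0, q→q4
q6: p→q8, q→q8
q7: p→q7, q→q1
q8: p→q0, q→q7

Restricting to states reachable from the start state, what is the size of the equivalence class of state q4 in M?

3

Reachable states from the start: {q0,q1,q4,q7,q8}. Unreachable: {q2,q3,q5,q6} — drop them.
P0 = {q0,q1,q4,q8} | {q7}.
Refine {q0,q1,q4,q8} on symbol q: members go to different blocks, giving {q0,q4,q8} and {q1}.
The partition is now stable with 3 blocks: {q0,q4,q8} | {q7} | {q1}.
The equivalence class containing q4 is {q0,q4,q8}, of size 3.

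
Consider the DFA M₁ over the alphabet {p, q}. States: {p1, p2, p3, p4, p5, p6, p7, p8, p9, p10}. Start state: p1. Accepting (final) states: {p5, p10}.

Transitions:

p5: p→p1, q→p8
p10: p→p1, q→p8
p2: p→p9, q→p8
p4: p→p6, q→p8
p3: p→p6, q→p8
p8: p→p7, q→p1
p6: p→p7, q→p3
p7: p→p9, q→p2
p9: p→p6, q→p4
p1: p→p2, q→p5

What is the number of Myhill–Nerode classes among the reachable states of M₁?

Reachable states from the start: {p1,p2,p3,p4,p5,p6,p7,p8,p9}. Unreachable: {p10} — drop them.
Initial partition by acceptance: {p5} | {p1,p2,p3,p4,p6,p7,p8,p9}.
On input q, block {p1,p2,p3,p4,p6,p7,p8,p9} splits into {p2,p3,p4,p6,p7,p8,p9} and {p1}.
Split {p2,p3,p4,p6,p7,p8,p9} by δ(·,q) → {p2,p3,p4,p6,p7,p9} and {p8}.
On input q, block {p2,p3,p4,p6,p7,p9} splits into {p2,p3,p4} and {p6,p7,p9}.
The partition is now stable with 5 blocks: {p5} | {p2,p3,p4} | {p1} | {p8} | {p6,p7,p9}.

5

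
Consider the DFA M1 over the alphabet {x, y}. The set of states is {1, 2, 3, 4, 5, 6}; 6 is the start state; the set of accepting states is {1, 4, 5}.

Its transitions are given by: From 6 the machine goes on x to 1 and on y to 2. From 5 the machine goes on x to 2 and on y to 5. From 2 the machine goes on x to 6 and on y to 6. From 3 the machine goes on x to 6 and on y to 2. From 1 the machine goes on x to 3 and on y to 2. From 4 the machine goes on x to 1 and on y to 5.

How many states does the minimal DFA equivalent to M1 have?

First remove the unreachable states {4,5}; 4 states remain.
P0 = {1} | {2,3,6}.
Refine {2,3,6} on symbol x: members go to different blocks, giving {2,3} and {6}.
On input y, block {2,3} splits into {2} and {3}.
The partition is now stable with 4 blocks: {1} | {2} | {6} | {3}.

4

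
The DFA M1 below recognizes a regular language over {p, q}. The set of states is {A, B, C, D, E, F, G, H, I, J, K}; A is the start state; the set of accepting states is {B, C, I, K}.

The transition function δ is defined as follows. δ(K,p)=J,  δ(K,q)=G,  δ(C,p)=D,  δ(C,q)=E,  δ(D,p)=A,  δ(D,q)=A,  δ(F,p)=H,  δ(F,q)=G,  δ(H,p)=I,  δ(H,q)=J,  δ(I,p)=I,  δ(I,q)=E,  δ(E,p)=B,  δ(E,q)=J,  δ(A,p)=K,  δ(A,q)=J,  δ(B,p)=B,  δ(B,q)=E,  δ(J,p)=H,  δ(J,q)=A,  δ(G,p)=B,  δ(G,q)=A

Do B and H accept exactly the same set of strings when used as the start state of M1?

First remove the unreachable states {C,D,F}; 8 states remain.
P0 = {B,I,K} | {A,E,G,H,J}.
Split {B,I,K} by δ(·,p) → {B,I} and {K}.
Refine {A,E,G,H,J} on symbol p: members go to different blocks, giving {E,G,H} and {A} and {J}.
On input q, block {E,G,H} splits into {E,H} and {G}.
Stable partition: {B,I} | {E,H} | {K} | {A} | {J} | {G} — 6 equivalence classes.
B and H end up in different blocks, so they are distinguishable. For instance, the string 'ε' is accepted from only B.

No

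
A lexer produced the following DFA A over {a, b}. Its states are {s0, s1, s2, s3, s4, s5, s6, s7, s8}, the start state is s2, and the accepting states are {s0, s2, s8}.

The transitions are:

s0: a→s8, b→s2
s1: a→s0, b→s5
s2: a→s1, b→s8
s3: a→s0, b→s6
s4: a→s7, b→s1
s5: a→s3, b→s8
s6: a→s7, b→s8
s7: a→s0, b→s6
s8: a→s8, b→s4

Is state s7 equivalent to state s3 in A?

Yes

Every state is reachable, so we keep all 9.
P0 = {s0,s2,s8} | {s1,s3,s4,s5,s6,s7}.
Refine {s0,s2,s8} on symbol a: members go to different blocks, giving {s0,s8} and {s2}.
Refine {s0,s8} on symbol b: members go to different blocks, giving {s0} and {s8}.
Refine {s1,s3,s4,s5,s6,s7} on symbol a: members go to different blocks, giving {s1,s3,s7} and {s4,s5,s6}.
Refine {s4,s5,s6} on symbol b: members go to different blocks, giving {s5,s6} and {s4}.
No further refinement is possible. Final partition (6 blocks): {s0} | {s1,s3,s7} | {s2} | {s8} | {s5,s6} | {s4}.
s7 and s3 lie in the same block of the stable partition, so they are equivalent — no string distinguishes them.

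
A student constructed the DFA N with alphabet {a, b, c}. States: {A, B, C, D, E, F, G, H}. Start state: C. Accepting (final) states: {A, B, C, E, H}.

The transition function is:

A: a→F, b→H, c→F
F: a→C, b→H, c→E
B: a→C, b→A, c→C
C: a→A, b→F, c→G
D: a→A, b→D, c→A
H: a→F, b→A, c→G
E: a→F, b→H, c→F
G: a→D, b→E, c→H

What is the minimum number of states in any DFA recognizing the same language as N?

6

First remove the unreachable states {B}; 7 states remain.
Initial partition by acceptance: {A,C,E,H} | {D,F,G}.
On input a, block {A,C,E,H} splits into {A,E,H} and {C}.
Refine {D,F,G} on symbol a: members go to different blocks, giving {D} and {F} and {G}.
Refine {A,E,H} on symbol c: members go to different blocks, giving {A,E} and {H}.
The partition is now stable with 6 blocks: {A,E} | {D} | {C} | {F} | {G} | {H}.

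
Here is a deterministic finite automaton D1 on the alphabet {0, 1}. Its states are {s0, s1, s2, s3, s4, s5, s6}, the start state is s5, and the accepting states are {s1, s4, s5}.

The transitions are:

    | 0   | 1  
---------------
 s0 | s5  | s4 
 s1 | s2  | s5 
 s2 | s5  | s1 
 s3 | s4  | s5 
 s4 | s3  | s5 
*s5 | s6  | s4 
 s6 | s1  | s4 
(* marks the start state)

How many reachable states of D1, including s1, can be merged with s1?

States {s0} cannot be reached from the start state, so discard them.
Initial partition by acceptance: {s1,s4,s5} | {s2,s3,s6}.
The partition is now stable with 2 blocks: {s1,s4,s5} | {s2,s3,s6}.
The equivalence class containing s1 is {s1,s4,s5}, of size 3.

3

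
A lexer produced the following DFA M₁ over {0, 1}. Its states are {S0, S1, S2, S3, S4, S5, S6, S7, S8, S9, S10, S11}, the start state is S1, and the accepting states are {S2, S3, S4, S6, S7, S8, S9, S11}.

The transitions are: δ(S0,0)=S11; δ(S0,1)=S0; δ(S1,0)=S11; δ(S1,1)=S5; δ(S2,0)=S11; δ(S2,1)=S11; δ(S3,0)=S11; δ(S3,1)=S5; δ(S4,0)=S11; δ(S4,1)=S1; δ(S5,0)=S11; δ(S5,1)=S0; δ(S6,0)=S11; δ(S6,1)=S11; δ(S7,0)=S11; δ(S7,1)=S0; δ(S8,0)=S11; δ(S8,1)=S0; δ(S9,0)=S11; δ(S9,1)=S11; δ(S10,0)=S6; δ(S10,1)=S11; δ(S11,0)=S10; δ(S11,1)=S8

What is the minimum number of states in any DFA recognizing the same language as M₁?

5

First remove the unreachable states {S2,S3,S4,S7,S9}; 7 states remain.
Initial partition by acceptance: {S6,S8,S11} | {S0,S1,S5,S10}.
On input 0, block {S6,S8,S11} splits into {S6,S8} and {S11}.
Split {S6,S8} by δ(·,1) → {S6} and {S8}.
On input 0, block {S0,S1,S5,S10} splits into {S0,S1,S5} and {S10}.
No further refinement is possible. Final partition (5 blocks): {S6} | {S0,S1,S5} | {S11} | {S8} | {S10}.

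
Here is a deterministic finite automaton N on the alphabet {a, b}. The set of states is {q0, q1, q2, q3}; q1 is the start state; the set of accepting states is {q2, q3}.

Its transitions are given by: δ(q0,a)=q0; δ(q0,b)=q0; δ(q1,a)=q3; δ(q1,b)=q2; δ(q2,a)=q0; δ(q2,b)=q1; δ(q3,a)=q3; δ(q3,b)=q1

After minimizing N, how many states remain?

P0 = {q2,q3} | {q0,q1}.
On input a, block {q2,q3} splits into {q2} and {q3}.
Split {q0,q1} by δ(·,a) → {q0} and {q1}.
The partition is now stable with 4 blocks: {q2} | {q0} | {q3} | {q1}.

4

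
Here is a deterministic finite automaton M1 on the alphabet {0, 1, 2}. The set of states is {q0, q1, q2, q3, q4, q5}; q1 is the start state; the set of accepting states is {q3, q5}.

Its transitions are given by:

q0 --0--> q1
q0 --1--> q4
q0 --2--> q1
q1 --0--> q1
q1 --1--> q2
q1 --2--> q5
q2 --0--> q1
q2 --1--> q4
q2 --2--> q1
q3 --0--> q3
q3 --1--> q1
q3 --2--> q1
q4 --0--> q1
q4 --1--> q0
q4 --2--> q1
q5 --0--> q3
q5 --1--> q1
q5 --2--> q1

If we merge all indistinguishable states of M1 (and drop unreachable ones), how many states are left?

All states are reachable from the start state.
P0 = {q3,q5} | {q0,q1,q2,q4}.
Split {q0,q1,q2,q4} by δ(·,2) → {q0,q2,q4} and {q1}.
Stable partition: {q3,q5} | {q0,q2,q4} | {q1} — 3 equivalence classes.

3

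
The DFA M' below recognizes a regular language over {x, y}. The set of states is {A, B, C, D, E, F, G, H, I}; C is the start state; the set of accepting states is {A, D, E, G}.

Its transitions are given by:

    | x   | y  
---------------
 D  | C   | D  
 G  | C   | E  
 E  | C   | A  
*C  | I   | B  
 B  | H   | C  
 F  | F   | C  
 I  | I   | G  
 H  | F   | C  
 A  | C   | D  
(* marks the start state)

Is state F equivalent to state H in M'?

Every state is reachable, so we keep all 9.
Start with accepting vs non-accepting: {A,D,E,G} | {B,C,F,H,I}.
Refine {B,C,F,H,I} on symbol y: members go to different blocks, giving {B,C,F,H} and {I}.
On input x, block {B,C,F,H} splits into {B,F,H} and {C}.
Stable partition: {A,D,E,G} | {B,F,H} | {I} | {C} — 4 equivalence classes.
F and H lie in the same block of the stable partition, so they are equivalent — no string distinguishes them.

Yes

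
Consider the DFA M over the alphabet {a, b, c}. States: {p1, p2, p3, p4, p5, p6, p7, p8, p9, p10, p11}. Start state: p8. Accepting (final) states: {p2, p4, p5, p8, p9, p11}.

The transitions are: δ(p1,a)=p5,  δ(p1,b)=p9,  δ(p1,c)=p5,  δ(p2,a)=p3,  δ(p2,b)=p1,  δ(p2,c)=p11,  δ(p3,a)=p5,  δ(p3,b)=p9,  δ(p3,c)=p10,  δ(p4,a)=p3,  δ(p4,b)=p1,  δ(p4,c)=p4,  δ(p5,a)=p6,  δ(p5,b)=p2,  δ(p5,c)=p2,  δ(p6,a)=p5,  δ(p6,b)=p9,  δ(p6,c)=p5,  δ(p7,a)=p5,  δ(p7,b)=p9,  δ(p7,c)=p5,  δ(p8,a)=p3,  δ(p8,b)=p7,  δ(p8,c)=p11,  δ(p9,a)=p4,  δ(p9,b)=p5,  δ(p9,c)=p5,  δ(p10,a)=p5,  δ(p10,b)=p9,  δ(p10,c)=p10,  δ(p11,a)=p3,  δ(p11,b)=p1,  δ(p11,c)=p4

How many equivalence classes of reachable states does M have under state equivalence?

All states are reachable from the start state.
Initial partition by acceptance: {p2,p4,p5,p8,p9,p11} | {p1,p3,p6,p7,p10}.
Refine {p2,p4,p5,p8,p9,p11} on symbol a: members go to different blocks, giving {p2,p4,p5,p8,p11} and {p9}.
Refine {p2,p4,p5,p8,p11} on symbol b: members go to different blocks, giving {p2,p4,p8,p11} and {p5}.
Split {p1,p3,p6,p7,p10} by δ(·,c) → {p1,p6,p7} and {p3,p10}.
No further refinement is possible. Final partition (5 blocks): {p2,p4,p8,p11} | {p1,p6,p7} | {p9} | {p5} | {p3,p10}.

5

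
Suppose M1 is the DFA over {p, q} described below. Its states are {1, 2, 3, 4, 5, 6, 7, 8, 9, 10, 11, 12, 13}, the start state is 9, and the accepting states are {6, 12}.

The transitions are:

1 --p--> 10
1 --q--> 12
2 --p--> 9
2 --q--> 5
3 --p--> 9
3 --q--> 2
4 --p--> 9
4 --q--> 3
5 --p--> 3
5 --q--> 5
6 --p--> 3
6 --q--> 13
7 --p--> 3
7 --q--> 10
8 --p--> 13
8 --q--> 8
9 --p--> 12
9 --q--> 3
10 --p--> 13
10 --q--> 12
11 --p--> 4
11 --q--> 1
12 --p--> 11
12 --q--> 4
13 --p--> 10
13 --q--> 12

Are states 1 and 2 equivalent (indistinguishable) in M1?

No

States {6,7,8} cannot be reached from the start state, so discard them.
P0 = {12} | {1,2,3,4,5,9,10,11,13}.
Refine {1,2,3,4,5,9,10,11,13} on symbol p: members go to different blocks, giving {1,2,3,4,5,10,11,13} and {9}.
On input p, block {1,2,3,4,5,10,11,13} splits into {1,5,10,11,13} and {2,3,4}.
Refine {1,5,10,11,13} on symbol p: members go to different blocks, giving {1,10,13} and {5,11}.
On input q, block {2,3,4} splits into {3,4} and {2}.
Split {3,4} by δ(·,q) → {3} and {4}.
Split {5,11} by δ(·,p) → {5} and {11}.
Stable partition: {12} | {1,10,13} | {9} | {3} | {5} | {2} | {4} | {11} — 8 equivalence classes.
1 and 2 end up in different blocks, so they are distinguishable. For instance, the string 'q' is accepted from only 1.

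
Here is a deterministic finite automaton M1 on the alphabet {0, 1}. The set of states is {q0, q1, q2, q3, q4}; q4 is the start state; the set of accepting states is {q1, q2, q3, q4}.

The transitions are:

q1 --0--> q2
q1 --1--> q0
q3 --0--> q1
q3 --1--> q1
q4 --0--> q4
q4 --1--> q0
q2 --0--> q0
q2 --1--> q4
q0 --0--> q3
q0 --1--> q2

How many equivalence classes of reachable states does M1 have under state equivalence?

Start with accepting vs non-accepting: {q1,q2,q3,q4} | {q0}.
On input 0, block {q1,q2,q3,q4} splits into {q1,q3,q4} and {q2}.
Refine {q1,q3,q4} on symbol 0: members go to different blocks, giving {q3,q4} and {q1}.
Refine {q3,q4} on symbol 0: members go to different blocks, giving {q3} and {q4}.
Stable partition: {q3} | {q0} | {q2} | {q1} | {q4} — 5 equivalence classes.

5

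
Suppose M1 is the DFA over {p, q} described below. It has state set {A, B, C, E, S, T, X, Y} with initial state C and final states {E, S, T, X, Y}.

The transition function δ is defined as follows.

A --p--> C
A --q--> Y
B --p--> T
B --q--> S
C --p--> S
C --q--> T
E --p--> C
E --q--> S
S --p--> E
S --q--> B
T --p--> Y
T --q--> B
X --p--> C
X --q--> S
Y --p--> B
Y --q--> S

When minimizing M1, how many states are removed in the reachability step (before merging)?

No path from C leads to A, X; the other 6 states are all reachable.

2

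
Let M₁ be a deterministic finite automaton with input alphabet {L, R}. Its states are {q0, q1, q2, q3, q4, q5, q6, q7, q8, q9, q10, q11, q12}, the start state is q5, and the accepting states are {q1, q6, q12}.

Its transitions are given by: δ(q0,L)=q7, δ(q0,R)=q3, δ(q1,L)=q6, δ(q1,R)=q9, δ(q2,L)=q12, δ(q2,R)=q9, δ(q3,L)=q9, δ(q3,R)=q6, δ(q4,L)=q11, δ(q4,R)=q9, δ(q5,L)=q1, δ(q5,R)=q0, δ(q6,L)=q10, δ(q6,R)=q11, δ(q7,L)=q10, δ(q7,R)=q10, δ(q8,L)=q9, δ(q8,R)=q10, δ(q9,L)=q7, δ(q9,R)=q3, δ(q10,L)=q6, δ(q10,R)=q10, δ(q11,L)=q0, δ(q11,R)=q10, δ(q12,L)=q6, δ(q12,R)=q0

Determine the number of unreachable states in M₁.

4

Starting at q5 and following transitions, the reachable set is {q0, q1, q3, q5, q6, q7, q9, q10, q11}. That leaves q2, q4, q8, q12 unreachable — 4 in total.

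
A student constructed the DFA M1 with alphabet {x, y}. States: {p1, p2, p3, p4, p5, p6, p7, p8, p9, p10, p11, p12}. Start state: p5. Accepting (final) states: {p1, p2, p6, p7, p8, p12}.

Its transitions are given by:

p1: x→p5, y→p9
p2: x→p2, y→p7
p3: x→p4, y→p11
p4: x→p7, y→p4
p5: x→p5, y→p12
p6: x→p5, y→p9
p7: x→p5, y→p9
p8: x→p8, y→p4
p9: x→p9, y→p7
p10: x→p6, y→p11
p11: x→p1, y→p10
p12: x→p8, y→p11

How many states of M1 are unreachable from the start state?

2

No path from p5 leads to p2, p3; the other 10 states are all reachable.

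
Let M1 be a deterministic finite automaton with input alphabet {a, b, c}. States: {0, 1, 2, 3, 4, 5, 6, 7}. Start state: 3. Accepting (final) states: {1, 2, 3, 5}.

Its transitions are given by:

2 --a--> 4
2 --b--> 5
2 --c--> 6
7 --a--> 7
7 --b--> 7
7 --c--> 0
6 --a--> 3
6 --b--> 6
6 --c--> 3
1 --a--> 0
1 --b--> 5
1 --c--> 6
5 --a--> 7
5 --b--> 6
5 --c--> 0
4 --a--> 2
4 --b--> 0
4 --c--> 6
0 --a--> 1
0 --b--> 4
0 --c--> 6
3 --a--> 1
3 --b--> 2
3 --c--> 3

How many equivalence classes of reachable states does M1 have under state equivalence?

6

P0 = {1,2,3,5} | {0,4,6,7}.
Refine {1,2,3,5} on symbol a: members go to different blocks, giving {1,2,5} and {3}.
Split {1,2,5} by δ(·,b) → {1,2} and {5}.
On input a, block {0,4,6,7} splits into {0,4} and {6} and {7}.
Stable partition: {1,2} | {0,4} | {3} | {5} | {6} | {7} — 6 equivalence classes.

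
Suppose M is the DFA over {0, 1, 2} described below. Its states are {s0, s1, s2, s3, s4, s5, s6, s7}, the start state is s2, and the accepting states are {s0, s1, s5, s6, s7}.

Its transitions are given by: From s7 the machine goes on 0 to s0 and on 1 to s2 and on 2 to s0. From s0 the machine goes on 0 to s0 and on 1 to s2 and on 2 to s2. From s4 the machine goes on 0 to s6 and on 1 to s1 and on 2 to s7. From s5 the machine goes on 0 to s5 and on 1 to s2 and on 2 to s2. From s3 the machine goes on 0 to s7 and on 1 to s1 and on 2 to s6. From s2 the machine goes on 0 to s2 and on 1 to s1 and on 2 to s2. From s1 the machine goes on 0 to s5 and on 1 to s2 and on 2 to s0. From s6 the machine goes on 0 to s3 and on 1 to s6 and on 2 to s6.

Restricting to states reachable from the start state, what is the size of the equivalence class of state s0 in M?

Reachable states from the start: {s0,s1,s2,s5}. Unreachable: {s3,s4,s6,s7} — drop them.
Start with accepting vs non-accepting: {s0,s1,s5} | {s2}.
On input 2, block {s0,s1,s5} splits into {s0,s5} and {s1}.
Stable partition: {s0,s5} | {s2} | {s1} — 3 equivalence classes.
State s0 belongs to the block {s0,s5}, which has 2 states.

2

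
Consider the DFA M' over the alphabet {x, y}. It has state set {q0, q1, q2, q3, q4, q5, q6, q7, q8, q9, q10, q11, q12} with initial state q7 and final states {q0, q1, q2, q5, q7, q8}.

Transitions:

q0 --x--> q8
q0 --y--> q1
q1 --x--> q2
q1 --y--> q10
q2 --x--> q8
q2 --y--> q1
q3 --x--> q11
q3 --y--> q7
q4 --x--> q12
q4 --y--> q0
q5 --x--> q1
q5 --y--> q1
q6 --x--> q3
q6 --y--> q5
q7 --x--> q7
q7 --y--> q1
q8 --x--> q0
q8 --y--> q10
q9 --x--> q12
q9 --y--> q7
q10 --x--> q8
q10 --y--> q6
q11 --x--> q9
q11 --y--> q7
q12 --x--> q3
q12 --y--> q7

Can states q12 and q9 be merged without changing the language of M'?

Yes

First remove the unreachable states {q4}; 12 states remain.
Initial partition by acceptance: {q0,q1,q2,q5,q7,q8} | {q3,q6,q9,q10,q11,q12}.
Refine {q0,q1,q2,q5,q7,q8} on symbol y: members go to different blocks, giving {q0,q2,q5,q7} and {q1,q8}.
On input x, block {q0,q2,q5,q7} splits into {q0,q2,q5} and {q7}.
Refine {q3,q6,q9,q10,q11,q12} on symbol x: members go to different blocks, giving {q3,q6,q9,q11,q12} and {q10}.
Refine {q3,q6,q9,q11,q12} on symbol y: members go to different blocks, giving {q3,q9,q11,q12} and {q6}.
The partition is now stable with 6 blocks: {q0,q2,q5} | {q3,q9,q11,q12} | {q1,q8} | {q7} | {q10} | {q6}.
q12 and q9 lie in the same block of the stable partition, so they are equivalent — no string distinguishes them.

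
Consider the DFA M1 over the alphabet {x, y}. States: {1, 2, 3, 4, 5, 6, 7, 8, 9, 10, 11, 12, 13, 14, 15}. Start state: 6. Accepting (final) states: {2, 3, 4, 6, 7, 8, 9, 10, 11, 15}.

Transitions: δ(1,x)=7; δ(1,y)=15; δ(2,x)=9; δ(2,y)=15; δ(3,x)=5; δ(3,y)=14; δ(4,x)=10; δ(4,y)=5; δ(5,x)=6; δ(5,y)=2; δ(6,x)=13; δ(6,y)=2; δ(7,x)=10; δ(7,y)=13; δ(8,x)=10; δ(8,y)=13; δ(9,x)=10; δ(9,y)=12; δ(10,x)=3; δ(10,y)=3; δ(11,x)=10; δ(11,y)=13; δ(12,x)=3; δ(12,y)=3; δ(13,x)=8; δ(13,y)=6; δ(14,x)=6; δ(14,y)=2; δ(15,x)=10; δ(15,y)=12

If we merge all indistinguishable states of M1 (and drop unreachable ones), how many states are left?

First remove the unreachable states {1,4,7,11}; 11 states remain.
P0 = {2,3,6,8,9,10,15} | {5,12,13,14}.
Refine {2,3,6,8,9,10,15} on symbol x: members go to different blocks, giving {2,8,9,10,15} and {3,6}.
On input x, block {2,8,9,10,15} splits into {2,8,9,15} and {10}.
On input x, block {2,8,9,15} splits into {8,9,15} and {2}.
On input x, block {5,12,13,14} splits into {5,12,14} and {13}.
Refine {8,9,15} on symbol y: members go to different blocks, giving {9,15} and {8}.
Split {5,12,14} by δ(·,y) → {5,14} and {12}.
Refine {3,6} on symbol x: members go to different blocks, giving {3} and {6}.
No further refinement is possible. Final partition (9 blocks): {9,15} | {5,14} | {3} | {10} | {2} | {13} | {8} | {12} | {6}.

9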